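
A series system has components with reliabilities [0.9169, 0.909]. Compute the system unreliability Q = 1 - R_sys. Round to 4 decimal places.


Components: [0.9169, 0.909]
After component 1: product = 0.9169
After component 2: product = 0.8335
R_sys = 0.8335
Q = 1 - 0.8335 = 0.1665

0.1665


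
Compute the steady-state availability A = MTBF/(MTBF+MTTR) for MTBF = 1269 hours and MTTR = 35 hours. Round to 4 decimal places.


MTBF = 1269
MTTR = 35
MTBF + MTTR = 1304
A = 1269 / 1304
A = 0.9732

0.9732


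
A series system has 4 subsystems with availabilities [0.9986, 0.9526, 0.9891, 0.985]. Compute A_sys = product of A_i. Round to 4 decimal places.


Subsystems: [0.9986, 0.9526, 0.9891, 0.985]
After subsystem 1 (A=0.9986): product = 0.9986
After subsystem 2 (A=0.9526): product = 0.9513
After subsystem 3 (A=0.9891): product = 0.9409
After subsystem 4 (A=0.985): product = 0.9268
A_sys = 0.9268

0.9268


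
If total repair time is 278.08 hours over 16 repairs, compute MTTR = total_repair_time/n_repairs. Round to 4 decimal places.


total_repair_time = 278.08
n_repairs = 16
MTTR = 278.08 / 16
MTTR = 17.38

17.38


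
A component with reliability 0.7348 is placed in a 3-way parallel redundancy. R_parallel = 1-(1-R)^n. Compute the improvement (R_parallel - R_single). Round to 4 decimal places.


R_single = 0.7348, n = 3
1 - R_single = 0.2652
(1 - R_single)^n = 0.2652^3 = 0.0187
R_parallel = 1 - 0.0187 = 0.9813
Improvement = 0.9813 - 0.7348
Improvement = 0.2465

0.2465


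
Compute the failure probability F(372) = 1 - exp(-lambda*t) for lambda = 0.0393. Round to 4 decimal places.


lambda = 0.0393, t = 372
lambda * t = 14.6196
exp(-14.6196) = 0.0
F(t) = 1 - 0.0
F(t) = 1.0

1.0


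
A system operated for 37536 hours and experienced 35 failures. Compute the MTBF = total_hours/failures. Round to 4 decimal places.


total_hours = 37536
failures = 35
MTBF = 37536 / 35
MTBF = 1072.4571

1072.4571


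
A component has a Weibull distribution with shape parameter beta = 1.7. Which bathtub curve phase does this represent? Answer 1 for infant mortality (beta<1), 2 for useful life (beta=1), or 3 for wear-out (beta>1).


beta = 1.7
Compare beta to 1:
beta < 1 => infant mortality (phase 1)
beta = 1 => useful life (phase 2)
beta > 1 => wear-out (phase 3)
Since beta = 1.7, this is wear-out (increasing failure rate)
Phase = 3

3


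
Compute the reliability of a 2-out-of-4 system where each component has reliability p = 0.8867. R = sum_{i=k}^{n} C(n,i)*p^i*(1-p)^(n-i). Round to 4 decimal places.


k = 2, n = 4, p = 0.8867
i=2: C(4,2)=6 * 0.8867^2 * 0.1133^2 = 0.0606
i=3: C(4,3)=4 * 0.8867^3 * 0.1133^1 = 0.316
i=4: C(4,4)=1 * 0.8867^4 * 0.1133^0 = 0.6182
R = sum of terms = 0.9947

0.9947


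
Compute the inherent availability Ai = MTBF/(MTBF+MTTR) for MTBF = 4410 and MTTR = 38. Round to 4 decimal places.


MTBF = 4410
MTTR = 38
MTBF + MTTR = 4448
Ai = 4410 / 4448
Ai = 0.9915

0.9915


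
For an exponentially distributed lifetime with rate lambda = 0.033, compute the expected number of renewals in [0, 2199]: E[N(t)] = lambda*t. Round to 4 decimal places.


lambda = 0.033
t = 2199
E[N(t)] = lambda * t
E[N(t)] = 0.033 * 2199
E[N(t)] = 72.567

72.567


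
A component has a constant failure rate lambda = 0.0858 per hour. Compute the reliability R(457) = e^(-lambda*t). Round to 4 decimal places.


lambda = 0.0858
t = 457
lambda * t = 39.2106
R(t) = e^(-39.2106)
R(t) = 0.0

0.0


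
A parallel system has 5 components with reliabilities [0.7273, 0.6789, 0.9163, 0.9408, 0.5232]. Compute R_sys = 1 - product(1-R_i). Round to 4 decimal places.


Components: [0.7273, 0.6789, 0.9163, 0.9408, 0.5232]
(1 - 0.7273) = 0.2727, running product = 0.2727
(1 - 0.6789) = 0.3211, running product = 0.0876
(1 - 0.9163) = 0.0837, running product = 0.0073
(1 - 0.9408) = 0.0592, running product = 0.0004
(1 - 0.5232) = 0.4768, running product = 0.0002
Product of (1-R_i) = 0.0002
R_sys = 1 - 0.0002 = 0.9998

0.9998


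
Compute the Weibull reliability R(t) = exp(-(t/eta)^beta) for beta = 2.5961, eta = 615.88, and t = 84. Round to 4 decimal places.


beta = 2.5961, eta = 615.88, t = 84
t/eta = 84 / 615.88 = 0.1364
(t/eta)^beta = 0.1364^2.5961 = 0.0057
R(t) = exp(-0.0057)
R(t) = 0.9943

0.9943


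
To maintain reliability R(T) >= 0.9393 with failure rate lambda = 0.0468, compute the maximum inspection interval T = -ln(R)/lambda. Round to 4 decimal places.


R_target = 0.9393
lambda = 0.0468
-ln(0.9393) = 0.0626
T = 0.0626 / 0.0468
T = 1.338

1.338


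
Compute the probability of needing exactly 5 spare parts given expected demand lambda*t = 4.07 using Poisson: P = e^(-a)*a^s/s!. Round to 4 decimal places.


a = 4.07, s = 5
e^(-a) = e^(-4.07) = 0.0171
a^s = 4.07^5 = 1116.7914
s! = 120
P = 0.0171 * 1116.7914 / 120
P = 0.1589

0.1589


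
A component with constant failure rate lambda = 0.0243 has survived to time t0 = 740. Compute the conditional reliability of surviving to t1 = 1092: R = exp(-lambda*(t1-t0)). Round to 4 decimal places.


lambda = 0.0243
t0 = 740, t1 = 1092
t1 - t0 = 352
lambda * (t1-t0) = 0.0243 * 352 = 8.5536
R = exp(-8.5536)
R = 0.0002

0.0002


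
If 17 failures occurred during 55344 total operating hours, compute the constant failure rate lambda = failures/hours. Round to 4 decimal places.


failures = 17
total_hours = 55344
lambda = 17 / 55344
lambda = 0.0003

0.0003


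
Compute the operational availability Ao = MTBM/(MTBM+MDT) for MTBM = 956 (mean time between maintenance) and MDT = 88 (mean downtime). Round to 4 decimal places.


MTBM = 956
MDT = 88
MTBM + MDT = 1044
Ao = 956 / 1044
Ao = 0.9157

0.9157


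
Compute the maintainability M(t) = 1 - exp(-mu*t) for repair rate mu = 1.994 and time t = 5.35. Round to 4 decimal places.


mu = 1.994, t = 5.35
mu * t = 1.994 * 5.35 = 10.6679
exp(-10.6679) = 0.0
M(t) = 1 - 0.0
M(t) = 1.0

1.0


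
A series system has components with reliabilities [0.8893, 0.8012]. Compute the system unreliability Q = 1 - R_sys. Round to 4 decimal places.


Components: [0.8893, 0.8012]
After component 1: product = 0.8893
After component 2: product = 0.7125
R_sys = 0.7125
Q = 1 - 0.7125 = 0.2875

0.2875


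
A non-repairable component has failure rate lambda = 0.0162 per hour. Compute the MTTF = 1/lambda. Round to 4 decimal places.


lambda = 0.0162
MTTF = 1 / 0.0162
MTTF = 61.7284

61.7284


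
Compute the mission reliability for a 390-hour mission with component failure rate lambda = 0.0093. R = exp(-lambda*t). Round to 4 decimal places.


lambda = 0.0093
mission_time = 390
lambda * t = 0.0093 * 390 = 3.627
R = exp(-3.627)
R = 0.0266

0.0266


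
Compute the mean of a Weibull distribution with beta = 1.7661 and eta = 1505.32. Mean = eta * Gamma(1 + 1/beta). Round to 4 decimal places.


beta = 1.7661, eta = 1505.32
1/beta = 0.5662
1 + 1/beta = 1.5662
Gamma(1.5662) = 0.8902
Mean = 1505.32 * 0.8902
Mean = 1339.9739

1339.9739


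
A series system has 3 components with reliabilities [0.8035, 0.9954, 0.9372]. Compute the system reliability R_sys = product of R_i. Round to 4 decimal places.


Components: [0.8035, 0.9954, 0.9372]
After component 1 (R=0.8035): product = 0.8035
After component 2 (R=0.9954): product = 0.7998
After component 3 (R=0.9372): product = 0.7496
R_sys = 0.7496

0.7496


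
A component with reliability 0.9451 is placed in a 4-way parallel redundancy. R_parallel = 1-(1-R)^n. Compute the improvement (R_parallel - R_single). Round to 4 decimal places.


R_single = 0.9451, n = 4
1 - R_single = 0.0549
(1 - R_single)^n = 0.0549^4 = 0.0
R_parallel = 1 - 0.0 = 1.0
Improvement = 1.0 - 0.9451
Improvement = 0.0549

0.0549


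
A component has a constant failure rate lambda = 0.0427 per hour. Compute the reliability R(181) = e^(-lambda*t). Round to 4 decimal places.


lambda = 0.0427
t = 181
lambda * t = 7.7287
R(t) = e^(-7.7287)
R(t) = 0.0004

0.0004


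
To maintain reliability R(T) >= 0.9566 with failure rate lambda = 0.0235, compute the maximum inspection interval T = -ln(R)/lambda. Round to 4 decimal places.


R_target = 0.9566
lambda = 0.0235
-ln(0.9566) = 0.0444
T = 0.0444 / 0.0235
T = 1.8881

1.8881


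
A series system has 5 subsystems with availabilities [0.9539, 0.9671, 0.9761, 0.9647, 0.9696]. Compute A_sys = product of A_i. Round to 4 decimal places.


Subsystems: [0.9539, 0.9671, 0.9761, 0.9647, 0.9696]
After subsystem 1 (A=0.9539): product = 0.9539
After subsystem 2 (A=0.9671): product = 0.9225
After subsystem 3 (A=0.9761): product = 0.9005
After subsystem 4 (A=0.9647): product = 0.8687
After subsystem 5 (A=0.9696): product = 0.8423
A_sys = 0.8423

0.8423


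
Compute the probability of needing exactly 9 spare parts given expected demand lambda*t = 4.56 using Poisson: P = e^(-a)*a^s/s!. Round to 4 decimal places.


a = 4.56, s = 9
e^(-a) = e^(-4.56) = 0.0105
a^s = 4.56^9 = 852478.7931
s! = 362880
P = 0.0105 * 852478.7931 / 362880
P = 0.0246

0.0246


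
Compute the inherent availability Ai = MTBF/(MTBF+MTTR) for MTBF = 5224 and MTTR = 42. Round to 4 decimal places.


MTBF = 5224
MTTR = 42
MTBF + MTTR = 5266
Ai = 5224 / 5266
Ai = 0.992

0.992


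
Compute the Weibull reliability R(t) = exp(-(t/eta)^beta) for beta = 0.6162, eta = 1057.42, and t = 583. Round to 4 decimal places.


beta = 0.6162, eta = 1057.42, t = 583
t/eta = 583 / 1057.42 = 0.5513
(t/eta)^beta = 0.5513^0.6162 = 0.6929
R(t) = exp(-0.6929)
R(t) = 0.5001

0.5001


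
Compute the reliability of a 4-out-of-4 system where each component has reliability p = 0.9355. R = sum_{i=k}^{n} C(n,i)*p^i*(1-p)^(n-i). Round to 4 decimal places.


k = 4, n = 4, p = 0.9355
i=4: C(4,4)=1 * 0.9355^4 * 0.0645^0 = 0.7659
R = sum of terms = 0.7659

0.7659


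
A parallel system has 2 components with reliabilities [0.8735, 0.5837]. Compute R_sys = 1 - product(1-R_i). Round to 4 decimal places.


Components: [0.8735, 0.5837]
(1 - 0.8735) = 0.1265, running product = 0.1265
(1 - 0.5837) = 0.4163, running product = 0.0527
Product of (1-R_i) = 0.0527
R_sys = 1 - 0.0527 = 0.9473

0.9473


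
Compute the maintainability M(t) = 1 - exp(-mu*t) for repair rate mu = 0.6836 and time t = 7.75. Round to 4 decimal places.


mu = 0.6836, t = 7.75
mu * t = 0.6836 * 7.75 = 5.2979
exp(-5.2979) = 0.005
M(t) = 1 - 0.005
M(t) = 0.995

0.995


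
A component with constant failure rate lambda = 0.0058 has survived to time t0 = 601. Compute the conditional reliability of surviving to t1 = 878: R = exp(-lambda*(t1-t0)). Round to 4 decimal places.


lambda = 0.0058
t0 = 601, t1 = 878
t1 - t0 = 277
lambda * (t1-t0) = 0.0058 * 277 = 1.6066
R = exp(-1.6066)
R = 0.2006

0.2006


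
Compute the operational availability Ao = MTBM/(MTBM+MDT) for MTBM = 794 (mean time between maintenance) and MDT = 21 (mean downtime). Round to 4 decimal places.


MTBM = 794
MDT = 21
MTBM + MDT = 815
Ao = 794 / 815
Ao = 0.9742

0.9742


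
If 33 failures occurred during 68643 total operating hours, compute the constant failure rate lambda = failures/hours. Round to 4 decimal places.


failures = 33
total_hours = 68643
lambda = 33 / 68643
lambda = 0.0005

0.0005


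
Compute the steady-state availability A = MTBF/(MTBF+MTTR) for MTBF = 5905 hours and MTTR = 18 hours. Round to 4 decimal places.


MTBF = 5905
MTTR = 18
MTBF + MTTR = 5923
A = 5905 / 5923
A = 0.997

0.997


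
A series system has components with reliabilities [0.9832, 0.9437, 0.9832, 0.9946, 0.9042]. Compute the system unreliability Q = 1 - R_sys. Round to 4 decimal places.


Components: [0.9832, 0.9437, 0.9832, 0.9946, 0.9042]
After component 1: product = 0.9832
After component 2: product = 0.9278
After component 3: product = 0.9123
After component 4: product = 0.9073
After component 5: product = 0.8204
R_sys = 0.8204
Q = 1 - 0.8204 = 0.1796

0.1796


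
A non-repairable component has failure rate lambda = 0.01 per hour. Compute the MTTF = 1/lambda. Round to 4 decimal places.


lambda = 0.01
MTTF = 1 / 0.01
MTTF = 100.0

100.0


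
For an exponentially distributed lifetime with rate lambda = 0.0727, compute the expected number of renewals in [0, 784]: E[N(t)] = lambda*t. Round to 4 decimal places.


lambda = 0.0727
t = 784
E[N(t)] = lambda * t
E[N(t)] = 0.0727 * 784
E[N(t)] = 56.9968

56.9968


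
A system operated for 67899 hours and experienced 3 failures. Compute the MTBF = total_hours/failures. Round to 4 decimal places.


total_hours = 67899
failures = 3
MTBF = 67899 / 3
MTBF = 22633.0

22633.0


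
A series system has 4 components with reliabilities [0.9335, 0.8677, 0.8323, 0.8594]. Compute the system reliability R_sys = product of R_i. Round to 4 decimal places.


Components: [0.9335, 0.8677, 0.8323, 0.8594]
After component 1 (R=0.9335): product = 0.9335
After component 2 (R=0.8677): product = 0.81
After component 3 (R=0.8323): product = 0.6742
After component 4 (R=0.8594): product = 0.5794
R_sys = 0.5794

0.5794


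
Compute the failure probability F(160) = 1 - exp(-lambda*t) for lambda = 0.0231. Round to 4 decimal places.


lambda = 0.0231, t = 160
lambda * t = 3.696
exp(-3.696) = 0.0248
F(t) = 1 - 0.0248
F(t) = 0.9752

0.9752


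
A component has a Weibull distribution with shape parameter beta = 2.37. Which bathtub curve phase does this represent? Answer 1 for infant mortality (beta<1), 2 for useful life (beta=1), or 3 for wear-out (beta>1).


beta = 2.37
Compare beta to 1:
beta < 1 => infant mortality (phase 1)
beta = 1 => useful life (phase 2)
beta > 1 => wear-out (phase 3)
Since beta = 2.37, this is wear-out (increasing failure rate)
Phase = 3

3


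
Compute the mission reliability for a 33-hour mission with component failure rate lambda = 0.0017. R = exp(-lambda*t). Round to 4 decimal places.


lambda = 0.0017
mission_time = 33
lambda * t = 0.0017 * 33 = 0.0561
R = exp(-0.0561)
R = 0.9454

0.9454


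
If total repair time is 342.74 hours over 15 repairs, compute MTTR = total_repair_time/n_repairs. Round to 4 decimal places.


total_repair_time = 342.74
n_repairs = 15
MTTR = 342.74 / 15
MTTR = 22.8493

22.8493


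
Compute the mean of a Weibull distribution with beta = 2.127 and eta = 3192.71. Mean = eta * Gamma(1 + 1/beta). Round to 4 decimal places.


beta = 2.127, eta = 3192.71
1/beta = 0.4701
1 + 1/beta = 1.4701
Gamma(1.4701) = 0.8856
Mean = 3192.71 * 0.8856
Mean = 2827.5731

2827.5731


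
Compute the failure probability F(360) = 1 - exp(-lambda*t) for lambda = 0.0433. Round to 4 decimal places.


lambda = 0.0433, t = 360
lambda * t = 15.588
exp(-15.588) = 0.0
F(t) = 1 - 0.0
F(t) = 1.0

1.0


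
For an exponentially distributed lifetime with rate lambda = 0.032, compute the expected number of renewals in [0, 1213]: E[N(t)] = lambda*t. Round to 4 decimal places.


lambda = 0.032
t = 1213
E[N(t)] = lambda * t
E[N(t)] = 0.032 * 1213
E[N(t)] = 38.816

38.816


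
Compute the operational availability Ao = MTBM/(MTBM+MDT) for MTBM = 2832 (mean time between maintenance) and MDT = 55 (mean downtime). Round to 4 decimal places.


MTBM = 2832
MDT = 55
MTBM + MDT = 2887
Ao = 2832 / 2887
Ao = 0.9809

0.9809


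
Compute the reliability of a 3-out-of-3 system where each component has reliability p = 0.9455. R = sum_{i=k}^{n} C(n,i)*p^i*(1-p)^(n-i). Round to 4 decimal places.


k = 3, n = 3, p = 0.9455
i=3: C(3,3)=1 * 0.9455^3 * 0.0545^0 = 0.8452
R = sum of terms = 0.8452

0.8452


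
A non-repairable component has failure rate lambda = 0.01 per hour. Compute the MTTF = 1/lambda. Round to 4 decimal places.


lambda = 0.01
MTTF = 1 / 0.01
MTTF = 100.0

100.0


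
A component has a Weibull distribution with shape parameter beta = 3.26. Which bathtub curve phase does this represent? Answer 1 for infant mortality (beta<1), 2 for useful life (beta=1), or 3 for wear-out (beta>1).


beta = 3.26
Compare beta to 1:
beta < 1 => infant mortality (phase 1)
beta = 1 => useful life (phase 2)
beta > 1 => wear-out (phase 3)
Since beta = 3.26, this is wear-out (increasing failure rate)
Phase = 3

3


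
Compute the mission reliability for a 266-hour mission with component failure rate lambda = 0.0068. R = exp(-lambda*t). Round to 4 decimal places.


lambda = 0.0068
mission_time = 266
lambda * t = 0.0068 * 266 = 1.8088
R = exp(-1.8088)
R = 0.1639

0.1639


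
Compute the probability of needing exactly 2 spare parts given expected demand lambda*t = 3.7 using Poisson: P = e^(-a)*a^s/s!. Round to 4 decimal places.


a = 3.7, s = 2
e^(-a) = e^(-3.7) = 0.0247
a^s = 3.7^2 = 13.69
s! = 2
P = 0.0247 * 13.69 / 2
P = 0.1692

0.1692


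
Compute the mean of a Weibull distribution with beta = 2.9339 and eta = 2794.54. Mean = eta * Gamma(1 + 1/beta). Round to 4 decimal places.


beta = 2.9339, eta = 2794.54
1/beta = 0.3408
1 + 1/beta = 1.3408
Gamma(1.3408) = 0.8921
Mean = 2794.54 * 0.8921
Mean = 2493.0706

2493.0706


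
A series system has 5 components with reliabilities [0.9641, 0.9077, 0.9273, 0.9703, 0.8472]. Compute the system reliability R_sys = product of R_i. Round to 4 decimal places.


Components: [0.9641, 0.9077, 0.9273, 0.9703, 0.8472]
After component 1 (R=0.9641): product = 0.9641
After component 2 (R=0.9077): product = 0.8751
After component 3 (R=0.9273): product = 0.8115
After component 4 (R=0.9703): product = 0.7874
After component 5 (R=0.8472): product = 0.6671
R_sys = 0.6671

0.6671


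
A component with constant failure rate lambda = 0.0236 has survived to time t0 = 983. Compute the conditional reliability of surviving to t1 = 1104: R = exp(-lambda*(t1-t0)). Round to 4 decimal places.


lambda = 0.0236
t0 = 983, t1 = 1104
t1 - t0 = 121
lambda * (t1-t0) = 0.0236 * 121 = 2.8556
R = exp(-2.8556)
R = 0.0575

0.0575


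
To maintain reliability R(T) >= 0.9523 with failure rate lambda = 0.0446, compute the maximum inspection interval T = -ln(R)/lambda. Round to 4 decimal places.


R_target = 0.9523
lambda = 0.0446
-ln(0.9523) = 0.0489
T = 0.0489 / 0.0446
T = 1.0959

1.0959


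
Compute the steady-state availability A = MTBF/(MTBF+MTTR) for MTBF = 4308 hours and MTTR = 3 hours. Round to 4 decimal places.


MTBF = 4308
MTTR = 3
MTBF + MTTR = 4311
A = 4308 / 4311
A = 0.9993

0.9993


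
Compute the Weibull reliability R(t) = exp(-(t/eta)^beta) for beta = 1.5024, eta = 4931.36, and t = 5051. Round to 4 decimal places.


beta = 1.5024, eta = 4931.36, t = 5051
t/eta = 5051 / 4931.36 = 1.0243
(t/eta)^beta = 1.0243^1.5024 = 1.0367
R(t) = exp(-1.0367)
R(t) = 0.3546

0.3546


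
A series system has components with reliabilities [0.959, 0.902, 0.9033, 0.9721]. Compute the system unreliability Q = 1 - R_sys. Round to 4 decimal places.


Components: [0.959, 0.902, 0.9033, 0.9721]
After component 1: product = 0.959
After component 2: product = 0.865
After component 3: product = 0.7814
After component 4: product = 0.7596
R_sys = 0.7596
Q = 1 - 0.7596 = 0.2404

0.2404


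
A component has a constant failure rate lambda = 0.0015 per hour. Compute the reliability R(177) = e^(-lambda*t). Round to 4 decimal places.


lambda = 0.0015
t = 177
lambda * t = 0.2655
R(t) = e^(-0.2655)
R(t) = 0.7668

0.7668


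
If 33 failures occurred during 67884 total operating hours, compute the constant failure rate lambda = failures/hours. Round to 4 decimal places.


failures = 33
total_hours = 67884
lambda = 33 / 67884
lambda = 0.0005

0.0005


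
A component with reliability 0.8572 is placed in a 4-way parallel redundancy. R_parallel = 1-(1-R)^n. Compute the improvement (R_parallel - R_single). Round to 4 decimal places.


R_single = 0.8572, n = 4
1 - R_single = 0.1428
(1 - R_single)^n = 0.1428^4 = 0.0004
R_parallel = 1 - 0.0004 = 0.9996
Improvement = 0.9996 - 0.8572
Improvement = 0.1424

0.1424


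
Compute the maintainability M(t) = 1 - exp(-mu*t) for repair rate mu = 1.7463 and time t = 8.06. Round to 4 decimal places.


mu = 1.7463, t = 8.06
mu * t = 1.7463 * 8.06 = 14.0752
exp(-14.0752) = 0.0
M(t) = 1 - 0.0
M(t) = 1.0

1.0


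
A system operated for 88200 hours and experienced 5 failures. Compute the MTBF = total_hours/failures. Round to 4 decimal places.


total_hours = 88200
failures = 5
MTBF = 88200 / 5
MTBF = 17640.0

17640.0


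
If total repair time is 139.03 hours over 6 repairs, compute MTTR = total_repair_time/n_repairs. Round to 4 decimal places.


total_repair_time = 139.03
n_repairs = 6
MTTR = 139.03 / 6
MTTR = 23.1717

23.1717


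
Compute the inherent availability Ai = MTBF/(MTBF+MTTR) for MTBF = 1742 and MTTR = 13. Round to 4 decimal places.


MTBF = 1742
MTTR = 13
MTBF + MTTR = 1755
Ai = 1742 / 1755
Ai = 0.9926

0.9926


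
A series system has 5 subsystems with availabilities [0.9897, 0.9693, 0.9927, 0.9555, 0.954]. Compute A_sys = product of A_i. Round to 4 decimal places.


Subsystems: [0.9897, 0.9693, 0.9927, 0.9555, 0.954]
After subsystem 1 (A=0.9897): product = 0.9897
After subsystem 2 (A=0.9693): product = 0.9593
After subsystem 3 (A=0.9927): product = 0.9523
After subsystem 4 (A=0.9555): product = 0.9099
After subsystem 5 (A=0.954): product = 0.8681
A_sys = 0.8681

0.8681


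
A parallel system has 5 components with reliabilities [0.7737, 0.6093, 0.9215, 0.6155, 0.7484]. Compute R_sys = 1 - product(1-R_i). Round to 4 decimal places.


Components: [0.7737, 0.6093, 0.9215, 0.6155, 0.7484]
(1 - 0.7737) = 0.2263, running product = 0.2263
(1 - 0.6093) = 0.3907, running product = 0.0884
(1 - 0.9215) = 0.0785, running product = 0.0069
(1 - 0.6155) = 0.3845, running product = 0.0027
(1 - 0.7484) = 0.2516, running product = 0.0007
Product of (1-R_i) = 0.0007
R_sys = 1 - 0.0007 = 0.9993

0.9993


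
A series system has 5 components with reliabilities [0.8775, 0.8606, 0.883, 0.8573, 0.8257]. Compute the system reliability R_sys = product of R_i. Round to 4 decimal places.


Components: [0.8775, 0.8606, 0.883, 0.8573, 0.8257]
After component 1 (R=0.8775): product = 0.8775
After component 2 (R=0.8606): product = 0.7552
After component 3 (R=0.883): product = 0.6668
After component 4 (R=0.8573): product = 0.5717
After component 5 (R=0.8257): product = 0.472
R_sys = 0.472

0.472


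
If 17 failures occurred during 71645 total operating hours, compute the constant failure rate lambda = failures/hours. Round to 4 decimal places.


failures = 17
total_hours = 71645
lambda = 17 / 71645
lambda = 0.0002

0.0002


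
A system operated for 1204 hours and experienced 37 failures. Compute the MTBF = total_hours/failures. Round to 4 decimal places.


total_hours = 1204
failures = 37
MTBF = 1204 / 37
MTBF = 32.5405

32.5405


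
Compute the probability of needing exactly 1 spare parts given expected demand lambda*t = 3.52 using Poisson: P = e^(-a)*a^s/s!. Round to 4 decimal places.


a = 3.52, s = 1
e^(-a) = e^(-3.52) = 0.0296
a^s = 3.52^1 = 3.52
s! = 1
P = 0.0296 * 3.52 / 1
P = 0.1042

0.1042


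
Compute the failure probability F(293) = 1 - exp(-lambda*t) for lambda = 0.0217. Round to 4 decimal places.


lambda = 0.0217, t = 293
lambda * t = 6.3581
exp(-6.3581) = 0.0017
F(t) = 1 - 0.0017
F(t) = 0.9983

0.9983


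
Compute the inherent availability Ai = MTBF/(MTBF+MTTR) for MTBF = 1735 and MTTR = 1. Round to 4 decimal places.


MTBF = 1735
MTTR = 1
MTBF + MTTR = 1736
Ai = 1735 / 1736
Ai = 0.9994

0.9994


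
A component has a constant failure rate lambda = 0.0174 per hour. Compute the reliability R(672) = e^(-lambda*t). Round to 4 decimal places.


lambda = 0.0174
t = 672
lambda * t = 11.6928
R(t) = e^(-11.6928)
R(t) = 0.0

0.0


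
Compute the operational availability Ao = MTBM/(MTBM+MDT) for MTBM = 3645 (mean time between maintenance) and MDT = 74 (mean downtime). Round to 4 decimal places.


MTBM = 3645
MDT = 74
MTBM + MDT = 3719
Ao = 3645 / 3719
Ao = 0.9801

0.9801


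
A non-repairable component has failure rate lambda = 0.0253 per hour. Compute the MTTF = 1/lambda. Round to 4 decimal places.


lambda = 0.0253
MTTF = 1 / 0.0253
MTTF = 39.5257

39.5257


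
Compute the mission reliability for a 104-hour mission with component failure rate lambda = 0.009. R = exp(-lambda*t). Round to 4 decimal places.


lambda = 0.009
mission_time = 104
lambda * t = 0.009 * 104 = 0.936
R = exp(-0.936)
R = 0.3922

0.3922


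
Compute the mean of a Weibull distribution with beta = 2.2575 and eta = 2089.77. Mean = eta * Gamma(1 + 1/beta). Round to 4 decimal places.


beta = 2.2575, eta = 2089.77
1/beta = 0.443
1 + 1/beta = 1.443
Gamma(1.443) = 0.8858
Mean = 2089.77 * 0.8858
Mean = 1851.0207

1851.0207


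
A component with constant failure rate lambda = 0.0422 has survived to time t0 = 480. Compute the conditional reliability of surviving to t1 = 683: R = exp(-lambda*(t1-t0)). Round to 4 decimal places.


lambda = 0.0422
t0 = 480, t1 = 683
t1 - t0 = 203
lambda * (t1-t0) = 0.0422 * 203 = 8.5666
R = exp(-8.5666)
R = 0.0002

0.0002


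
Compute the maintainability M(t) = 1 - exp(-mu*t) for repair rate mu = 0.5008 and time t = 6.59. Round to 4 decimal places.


mu = 0.5008, t = 6.59
mu * t = 0.5008 * 6.59 = 3.3003
exp(-3.3003) = 0.0369
M(t) = 1 - 0.0369
M(t) = 0.9631

0.9631


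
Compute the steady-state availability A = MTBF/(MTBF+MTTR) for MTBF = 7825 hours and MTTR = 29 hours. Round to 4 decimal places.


MTBF = 7825
MTTR = 29
MTBF + MTTR = 7854
A = 7825 / 7854
A = 0.9963

0.9963


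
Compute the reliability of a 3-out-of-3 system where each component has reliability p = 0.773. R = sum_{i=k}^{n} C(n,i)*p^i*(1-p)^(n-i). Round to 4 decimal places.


k = 3, n = 3, p = 0.773
i=3: C(3,3)=1 * 0.773^3 * 0.227^0 = 0.4619
R = sum of terms = 0.4619

0.4619


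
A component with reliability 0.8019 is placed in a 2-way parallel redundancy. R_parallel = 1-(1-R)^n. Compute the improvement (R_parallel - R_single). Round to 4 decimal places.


R_single = 0.8019, n = 2
1 - R_single = 0.1981
(1 - R_single)^n = 0.1981^2 = 0.0392
R_parallel = 1 - 0.0392 = 0.9608
Improvement = 0.9608 - 0.8019
Improvement = 0.1589

0.1589


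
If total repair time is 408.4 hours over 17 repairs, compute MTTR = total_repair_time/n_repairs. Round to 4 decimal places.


total_repair_time = 408.4
n_repairs = 17
MTTR = 408.4 / 17
MTTR = 24.0235

24.0235


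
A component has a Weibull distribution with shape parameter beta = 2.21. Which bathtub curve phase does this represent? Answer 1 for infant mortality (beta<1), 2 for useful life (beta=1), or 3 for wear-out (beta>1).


beta = 2.21
Compare beta to 1:
beta < 1 => infant mortality (phase 1)
beta = 1 => useful life (phase 2)
beta > 1 => wear-out (phase 3)
Since beta = 2.21, this is wear-out (increasing failure rate)
Phase = 3

3


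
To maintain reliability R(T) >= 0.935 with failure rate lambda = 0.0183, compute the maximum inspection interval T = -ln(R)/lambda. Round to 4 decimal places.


R_target = 0.935
lambda = 0.0183
-ln(0.935) = 0.0672
T = 0.0672 / 0.0183
T = 3.6726

3.6726


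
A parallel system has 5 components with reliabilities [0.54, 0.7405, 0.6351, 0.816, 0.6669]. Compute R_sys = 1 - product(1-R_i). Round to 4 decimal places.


Components: [0.54, 0.7405, 0.6351, 0.816, 0.6669]
(1 - 0.54) = 0.46, running product = 0.46
(1 - 0.7405) = 0.2595, running product = 0.1194
(1 - 0.6351) = 0.3649, running product = 0.0436
(1 - 0.816) = 0.184, running product = 0.008
(1 - 0.6669) = 0.3331, running product = 0.0027
Product of (1-R_i) = 0.0027
R_sys = 1 - 0.0027 = 0.9973

0.9973


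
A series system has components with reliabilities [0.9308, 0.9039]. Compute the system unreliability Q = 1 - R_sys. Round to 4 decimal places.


Components: [0.9308, 0.9039]
After component 1: product = 0.9308
After component 2: product = 0.8414
R_sys = 0.8414
Q = 1 - 0.8414 = 0.1586

0.1586


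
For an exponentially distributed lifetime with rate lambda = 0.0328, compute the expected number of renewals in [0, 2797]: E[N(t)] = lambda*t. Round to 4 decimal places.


lambda = 0.0328
t = 2797
E[N(t)] = lambda * t
E[N(t)] = 0.0328 * 2797
E[N(t)] = 91.7416

91.7416


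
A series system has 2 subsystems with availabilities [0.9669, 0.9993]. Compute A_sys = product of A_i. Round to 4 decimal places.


Subsystems: [0.9669, 0.9993]
After subsystem 1 (A=0.9669): product = 0.9669
After subsystem 2 (A=0.9993): product = 0.9662
A_sys = 0.9662

0.9662


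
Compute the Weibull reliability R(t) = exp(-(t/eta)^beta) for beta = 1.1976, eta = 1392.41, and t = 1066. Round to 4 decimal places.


beta = 1.1976, eta = 1392.41, t = 1066
t/eta = 1066 / 1392.41 = 0.7656
(t/eta)^beta = 0.7656^1.1976 = 0.7262
R(t) = exp(-0.7262)
R(t) = 0.4837

0.4837


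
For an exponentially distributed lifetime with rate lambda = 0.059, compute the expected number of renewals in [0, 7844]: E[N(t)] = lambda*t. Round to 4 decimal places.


lambda = 0.059
t = 7844
E[N(t)] = lambda * t
E[N(t)] = 0.059 * 7844
E[N(t)] = 462.796

462.796


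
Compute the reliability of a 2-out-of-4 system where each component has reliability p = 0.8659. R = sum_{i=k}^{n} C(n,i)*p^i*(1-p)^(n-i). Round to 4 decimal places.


k = 2, n = 4, p = 0.8659
i=2: C(4,2)=6 * 0.8659^2 * 0.1341^2 = 0.0809
i=3: C(4,3)=4 * 0.8659^3 * 0.1341^1 = 0.3483
i=4: C(4,4)=1 * 0.8659^4 * 0.1341^0 = 0.5622
R = sum of terms = 0.9913

0.9913


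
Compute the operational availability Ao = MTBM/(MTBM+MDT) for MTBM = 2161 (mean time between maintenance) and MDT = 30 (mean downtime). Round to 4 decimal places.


MTBM = 2161
MDT = 30
MTBM + MDT = 2191
Ao = 2161 / 2191
Ao = 0.9863

0.9863


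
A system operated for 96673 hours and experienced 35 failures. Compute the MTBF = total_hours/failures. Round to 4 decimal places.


total_hours = 96673
failures = 35
MTBF = 96673 / 35
MTBF = 2762.0857

2762.0857


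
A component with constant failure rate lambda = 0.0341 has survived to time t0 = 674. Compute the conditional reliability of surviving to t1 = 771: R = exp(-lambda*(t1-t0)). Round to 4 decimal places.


lambda = 0.0341
t0 = 674, t1 = 771
t1 - t0 = 97
lambda * (t1-t0) = 0.0341 * 97 = 3.3077
R = exp(-3.3077)
R = 0.0366

0.0366


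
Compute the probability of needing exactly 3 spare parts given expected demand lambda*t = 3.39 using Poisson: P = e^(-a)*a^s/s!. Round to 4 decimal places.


a = 3.39, s = 3
e^(-a) = e^(-3.39) = 0.0337
a^s = 3.39^3 = 38.9582
s! = 6
P = 0.0337 * 38.9582 / 6
P = 0.2189

0.2189


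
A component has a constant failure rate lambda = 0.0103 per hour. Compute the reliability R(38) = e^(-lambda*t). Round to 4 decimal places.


lambda = 0.0103
t = 38
lambda * t = 0.3914
R(t) = e^(-0.3914)
R(t) = 0.6761

0.6761


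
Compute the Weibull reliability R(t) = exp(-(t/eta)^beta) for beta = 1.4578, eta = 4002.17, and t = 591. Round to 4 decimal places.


beta = 1.4578, eta = 4002.17, t = 591
t/eta = 591 / 4002.17 = 0.1477
(t/eta)^beta = 0.1477^1.4578 = 0.0615
R(t) = exp(-0.0615)
R(t) = 0.9403

0.9403


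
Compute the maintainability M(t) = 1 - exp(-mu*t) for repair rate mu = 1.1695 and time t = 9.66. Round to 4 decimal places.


mu = 1.1695, t = 9.66
mu * t = 1.1695 * 9.66 = 11.2974
exp(-11.2974) = 0.0
M(t) = 1 - 0.0
M(t) = 1.0

1.0


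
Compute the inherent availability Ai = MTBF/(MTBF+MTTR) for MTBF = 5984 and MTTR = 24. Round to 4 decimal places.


MTBF = 5984
MTTR = 24
MTBF + MTTR = 6008
Ai = 5984 / 6008
Ai = 0.996

0.996


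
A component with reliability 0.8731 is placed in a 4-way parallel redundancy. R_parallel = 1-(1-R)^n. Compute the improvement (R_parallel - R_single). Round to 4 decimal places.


R_single = 0.8731, n = 4
1 - R_single = 0.1269
(1 - R_single)^n = 0.1269^4 = 0.0003
R_parallel = 1 - 0.0003 = 0.9997
Improvement = 0.9997 - 0.8731
Improvement = 0.1266

0.1266


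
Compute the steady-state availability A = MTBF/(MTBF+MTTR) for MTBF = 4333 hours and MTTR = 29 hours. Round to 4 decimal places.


MTBF = 4333
MTTR = 29
MTBF + MTTR = 4362
A = 4333 / 4362
A = 0.9934

0.9934


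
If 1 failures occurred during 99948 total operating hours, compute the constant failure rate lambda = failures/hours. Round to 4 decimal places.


failures = 1
total_hours = 99948
lambda = 1 / 99948
lambda = 0.0

0.0


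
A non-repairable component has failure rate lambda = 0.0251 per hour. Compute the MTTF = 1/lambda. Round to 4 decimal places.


lambda = 0.0251
MTTF = 1 / 0.0251
MTTF = 39.8406

39.8406


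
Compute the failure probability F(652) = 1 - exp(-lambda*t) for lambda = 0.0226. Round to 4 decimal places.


lambda = 0.0226, t = 652
lambda * t = 14.7352
exp(-14.7352) = 0.0
F(t) = 1 - 0.0
F(t) = 1.0

1.0


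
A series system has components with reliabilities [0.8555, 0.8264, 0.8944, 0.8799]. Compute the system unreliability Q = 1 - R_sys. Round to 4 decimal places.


Components: [0.8555, 0.8264, 0.8944, 0.8799]
After component 1: product = 0.8555
After component 2: product = 0.707
After component 3: product = 0.6323
After component 4: product = 0.5564
R_sys = 0.5564
Q = 1 - 0.5564 = 0.4436

0.4436


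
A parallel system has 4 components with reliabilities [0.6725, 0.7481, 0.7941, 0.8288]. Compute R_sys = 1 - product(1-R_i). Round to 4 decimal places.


Components: [0.6725, 0.7481, 0.7941, 0.8288]
(1 - 0.6725) = 0.3275, running product = 0.3275
(1 - 0.7481) = 0.2519, running product = 0.0825
(1 - 0.7941) = 0.2059, running product = 0.017
(1 - 0.8288) = 0.1712, running product = 0.0029
Product of (1-R_i) = 0.0029
R_sys = 1 - 0.0029 = 0.9971

0.9971


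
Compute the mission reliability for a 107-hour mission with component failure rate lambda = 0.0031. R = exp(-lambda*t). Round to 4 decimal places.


lambda = 0.0031
mission_time = 107
lambda * t = 0.0031 * 107 = 0.3317
R = exp(-0.3317)
R = 0.7177

0.7177


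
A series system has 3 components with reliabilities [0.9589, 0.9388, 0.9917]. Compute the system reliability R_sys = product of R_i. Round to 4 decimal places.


Components: [0.9589, 0.9388, 0.9917]
After component 1 (R=0.9589): product = 0.9589
After component 2 (R=0.9388): product = 0.9002
After component 3 (R=0.9917): product = 0.8927
R_sys = 0.8927

0.8927


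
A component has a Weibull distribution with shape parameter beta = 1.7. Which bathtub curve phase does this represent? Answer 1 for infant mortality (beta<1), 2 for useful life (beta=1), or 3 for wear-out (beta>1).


beta = 1.7
Compare beta to 1:
beta < 1 => infant mortality (phase 1)
beta = 1 => useful life (phase 2)
beta > 1 => wear-out (phase 3)
Since beta = 1.7, this is wear-out (increasing failure rate)
Phase = 3

3


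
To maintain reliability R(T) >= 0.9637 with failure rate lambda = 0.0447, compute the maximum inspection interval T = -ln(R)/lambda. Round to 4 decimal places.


R_target = 0.9637
lambda = 0.0447
-ln(0.9637) = 0.037
T = 0.037 / 0.0447
T = 0.8272

0.8272


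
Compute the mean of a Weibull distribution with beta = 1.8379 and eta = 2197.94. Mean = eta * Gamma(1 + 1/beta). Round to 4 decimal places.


beta = 1.8379, eta = 2197.94
1/beta = 0.5441
1 + 1/beta = 1.5441
Gamma(1.5441) = 0.8885
Mean = 2197.94 * 0.8885
Mean = 1952.7621

1952.7621


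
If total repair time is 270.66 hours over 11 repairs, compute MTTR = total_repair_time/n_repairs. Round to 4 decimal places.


total_repair_time = 270.66
n_repairs = 11
MTTR = 270.66 / 11
MTTR = 24.6055

24.6055


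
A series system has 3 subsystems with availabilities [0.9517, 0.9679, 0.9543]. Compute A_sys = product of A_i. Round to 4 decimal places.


Subsystems: [0.9517, 0.9679, 0.9543]
After subsystem 1 (A=0.9517): product = 0.9517
After subsystem 2 (A=0.9679): product = 0.9212
After subsystem 3 (A=0.9543): product = 0.8791
A_sys = 0.8791

0.8791


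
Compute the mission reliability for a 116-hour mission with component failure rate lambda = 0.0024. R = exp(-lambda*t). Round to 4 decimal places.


lambda = 0.0024
mission_time = 116
lambda * t = 0.0024 * 116 = 0.2784
R = exp(-0.2784)
R = 0.757

0.757


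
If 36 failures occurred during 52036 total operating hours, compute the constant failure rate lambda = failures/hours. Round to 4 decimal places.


failures = 36
total_hours = 52036
lambda = 36 / 52036
lambda = 0.0007

0.0007


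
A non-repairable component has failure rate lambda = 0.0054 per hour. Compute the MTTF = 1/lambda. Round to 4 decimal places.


lambda = 0.0054
MTTF = 1 / 0.0054
MTTF = 185.1852

185.1852


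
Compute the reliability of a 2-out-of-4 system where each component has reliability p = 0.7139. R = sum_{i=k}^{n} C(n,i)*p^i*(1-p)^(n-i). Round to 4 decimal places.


k = 2, n = 4, p = 0.7139
i=2: C(4,2)=6 * 0.7139^2 * 0.2861^2 = 0.2503
i=3: C(4,3)=4 * 0.7139^3 * 0.2861^1 = 0.4164
i=4: C(4,4)=1 * 0.7139^4 * 0.2861^0 = 0.2597
R = sum of terms = 0.9264

0.9264


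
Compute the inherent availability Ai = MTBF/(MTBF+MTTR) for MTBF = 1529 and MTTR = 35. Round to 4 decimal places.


MTBF = 1529
MTTR = 35
MTBF + MTTR = 1564
Ai = 1529 / 1564
Ai = 0.9776

0.9776


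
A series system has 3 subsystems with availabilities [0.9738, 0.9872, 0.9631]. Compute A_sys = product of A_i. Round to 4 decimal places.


Subsystems: [0.9738, 0.9872, 0.9631]
After subsystem 1 (A=0.9738): product = 0.9738
After subsystem 2 (A=0.9872): product = 0.9613
After subsystem 3 (A=0.9631): product = 0.9259
A_sys = 0.9259

0.9259


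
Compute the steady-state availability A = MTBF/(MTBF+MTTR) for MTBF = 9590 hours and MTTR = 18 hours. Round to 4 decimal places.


MTBF = 9590
MTTR = 18
MTBF + MTTR = 9608
A = 9590 / 9608
A = 0.9981

0.9981


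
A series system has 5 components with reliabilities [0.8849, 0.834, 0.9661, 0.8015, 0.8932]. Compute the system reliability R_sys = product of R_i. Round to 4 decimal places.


Components: [0.8849, 0.834, 0.9661, 0.8015, 0.8932]
After component 1 (R=0.8849): product = 0.8849
After component 2 (R=0.834): product = 0.738
After component 3 (R=0.9661): product = 0.713
After component 4 (R=0.8015): product = 0.5715
After component 5 (R=0.8932): product = 0.5104
R_sys = 0.5104

0.5104


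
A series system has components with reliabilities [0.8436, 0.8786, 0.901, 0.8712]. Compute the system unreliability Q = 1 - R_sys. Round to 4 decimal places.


Components: [0.8436, 0.8786, 0.901, 0.8712]
After component 1: product = 0.8436
After component 2: product = 0.7412
After component 3: product = 0.6678
After component 4: product = 0.5818
R_sys = 0.5818
Q = 1 - 0.5818 = 0.4182

0.4182


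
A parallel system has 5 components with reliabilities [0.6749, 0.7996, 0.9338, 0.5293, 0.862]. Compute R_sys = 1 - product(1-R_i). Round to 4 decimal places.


Components: [0.6749, 0.7996, 0.9338, 0.5293, 0.862]
(1 - 0.6749) = 0.3251, running product = 0.3251
(1 - 0.7996) = 0.2004, running product = 0.0652
(1 - 0.9338) = 0.0662, running product = 0.0043
(1 - 0.5293) = 0.4707, running product = 0.002
(1 - 0.862) = 0.138, running product = 0.0003
Product of (1-R_i) = 0.0003
R_sys = 1 - 0.0003 = 0.9997

0.9997


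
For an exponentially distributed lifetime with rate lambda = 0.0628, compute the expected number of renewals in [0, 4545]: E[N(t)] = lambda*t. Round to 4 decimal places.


lambda = 0.0628
t = 4545
E[N(t)] = lambda * t
E[N(t)] = 0.0628 * 4545
E[N(t)] = 285.426

285.426


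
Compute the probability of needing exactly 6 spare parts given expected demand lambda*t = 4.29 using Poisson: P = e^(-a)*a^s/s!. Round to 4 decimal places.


a = 4.29, s = 6
e^(-a) = e^(-4.29) = 0.0137
a^s = 4.29^6 = 6233.6692
s! = 720
P = 0.0137 * 6233.6692 / 720
P = 0.1187

0.1187


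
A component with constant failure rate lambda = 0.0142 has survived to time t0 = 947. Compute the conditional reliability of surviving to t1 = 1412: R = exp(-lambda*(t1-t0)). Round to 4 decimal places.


lambda = 0.0142
t0 = 947, t1 = 1412
t1 - t0 = 465
lambda * (t1-t0) = 0.0142 * 465 = 6.603
R = exp(-6.603)
R = 0.0014

0.0014


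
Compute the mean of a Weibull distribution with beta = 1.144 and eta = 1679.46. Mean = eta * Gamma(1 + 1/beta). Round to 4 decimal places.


beta = 1.144, eta = 1679.46
1/beta = 0.8741
1 + 1/beta = 1.8741
Gamma(1.8741) = 0.9532
Mean = 1679.46 * 0.9532
Mean = 1600.8003

1600.8003
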